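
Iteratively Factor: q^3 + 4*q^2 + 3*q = (q + 1)*(q^2 + 3*q) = q*(q + 1)*(q + 3)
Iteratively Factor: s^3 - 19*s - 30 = (s + 2)*(s^2 - 2*s - 15) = (s + 2)*(s + 3)*(s - 5)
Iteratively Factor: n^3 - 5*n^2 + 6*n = (n - 3)*(n^2 - 2*n) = n*(n - 3)*(n - 2)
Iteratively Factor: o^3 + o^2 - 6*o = (o)*(o^2 + o - 6) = o*(o - 2)*(o + 3)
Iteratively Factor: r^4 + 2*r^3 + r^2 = (r)*(r^3 + 2*r^2 + r) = r*(r + 1)*(r^2 + r) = r^2*(r + 1)*(r + 1)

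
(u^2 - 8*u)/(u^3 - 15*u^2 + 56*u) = 1/(u - 7)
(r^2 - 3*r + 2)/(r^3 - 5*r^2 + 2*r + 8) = (r - 1)/(r^2 - 3*r - 4)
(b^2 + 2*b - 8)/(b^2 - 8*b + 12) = (b + 4)/(b - 6)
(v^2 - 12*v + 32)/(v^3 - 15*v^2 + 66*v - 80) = (v - 4)/(v^2 - 7*v + 10)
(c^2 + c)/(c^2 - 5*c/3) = 3*(c + 1)/(3*c - 5)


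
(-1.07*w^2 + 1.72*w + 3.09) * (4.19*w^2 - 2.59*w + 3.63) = -4.4833*w^4 + 9.9781*w^3 + 4.6082*w^2 - 1.7595*w + 11.2167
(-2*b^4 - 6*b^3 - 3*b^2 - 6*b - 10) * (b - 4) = -2*b^5 + 2*b^4 + 21*b^3 + 6*b^2 + 14*b + 40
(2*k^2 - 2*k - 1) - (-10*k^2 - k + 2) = 12*k^2 - k - 3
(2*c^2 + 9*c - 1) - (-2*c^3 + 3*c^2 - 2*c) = 2*c^3 - c^2 + 11*c - 1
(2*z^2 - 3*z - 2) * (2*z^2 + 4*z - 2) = 4*z^4 + 2*z^3 - 20*z^2 - 2*z + 4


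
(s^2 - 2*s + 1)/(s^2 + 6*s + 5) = (s^2 - 2*s + 1)/(s^2 + 6*s + 5)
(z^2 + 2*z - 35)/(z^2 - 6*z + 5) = (z + 7)/(z - 1)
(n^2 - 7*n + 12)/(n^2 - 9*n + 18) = (n - 4)/(n - 6)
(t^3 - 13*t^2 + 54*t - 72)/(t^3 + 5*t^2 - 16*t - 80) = (t^2 - 9*t + 18)/(t^2 + 9*t + 20)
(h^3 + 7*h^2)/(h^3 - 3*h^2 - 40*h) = h*(h + 7)/(h^2 - 3*h - 40)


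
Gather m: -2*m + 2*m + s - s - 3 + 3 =0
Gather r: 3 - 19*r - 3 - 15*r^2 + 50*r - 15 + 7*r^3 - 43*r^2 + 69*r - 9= 7*r^3 - 58*r^2 + 100*r - 24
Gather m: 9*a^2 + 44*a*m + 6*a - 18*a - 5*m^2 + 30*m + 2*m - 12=9*a^2 - 12*a - 5*m^2 + m*(44*a + 32) - 12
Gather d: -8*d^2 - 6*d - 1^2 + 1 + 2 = -8*d^2 - 6*d + 2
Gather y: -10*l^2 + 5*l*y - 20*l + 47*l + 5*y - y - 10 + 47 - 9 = -10*l^2 + 27*l + y*(5*l + 4) + 28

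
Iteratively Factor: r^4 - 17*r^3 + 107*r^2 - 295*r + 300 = (r - 3)*(r^3 - 14*r^2 + 65*r - 100) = (r - 4)*(r - 3)*(r^2 - 10*r + 25) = (r - 5)*(r - 4)*(r - 3)*(r - 5)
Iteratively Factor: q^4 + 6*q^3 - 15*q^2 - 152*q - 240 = (q + 4)*(q^3 + 2*q^2 - 23*q - 60) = (q + 3)*(q + 4)*(q^2 - q - 20) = (q - 5)*(q + 3)*(q + 4)*(q + 4)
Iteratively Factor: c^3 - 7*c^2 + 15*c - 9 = (c - 3)*(c^2 - 4*c + 3) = (c - 3)^2*(c - 1)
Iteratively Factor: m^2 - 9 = (m - 3)*(m + 3)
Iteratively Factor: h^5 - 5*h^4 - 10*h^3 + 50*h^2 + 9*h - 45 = (h - 3)*(h^4 - 2*h^3 - 16*h^2 + 2*h + 15) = (h - 3)*(h + 1)*(h^3 - 3*h^2 - 13*h + 15) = (h - 5)*(h - 3)*(h + 1)*(h^2 + 2*h - 3) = (h - 5)*(h - 3)*(h + 1)*(h + 3)*(h - 1)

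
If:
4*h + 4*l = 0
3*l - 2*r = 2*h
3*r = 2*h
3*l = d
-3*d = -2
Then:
No Solution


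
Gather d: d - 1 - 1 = d - 2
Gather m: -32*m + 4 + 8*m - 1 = 3 - 24*m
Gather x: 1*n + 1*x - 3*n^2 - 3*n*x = -3*n^2 + n + x*(1 - 3*n)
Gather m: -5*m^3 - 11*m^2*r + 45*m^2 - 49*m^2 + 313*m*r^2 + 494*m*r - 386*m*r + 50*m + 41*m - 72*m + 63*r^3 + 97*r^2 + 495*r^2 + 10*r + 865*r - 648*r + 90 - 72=-5*m^3 + m^2*(-11*r - 4) + m*(313*r^2 + 108*r + 19) + 63*r^3 + 592*r^2 + 227*r + 18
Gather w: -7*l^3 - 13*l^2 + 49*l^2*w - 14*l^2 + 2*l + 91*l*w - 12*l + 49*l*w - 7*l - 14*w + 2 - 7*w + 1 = -7*l^3 - 27*l^2 - 17*l + w*(49*l^2 + 140*l - 21) + 3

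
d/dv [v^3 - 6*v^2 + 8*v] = 3*v^2 - 12*v + 8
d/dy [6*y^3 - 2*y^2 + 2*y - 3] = 18*y^2 - 4*y + 2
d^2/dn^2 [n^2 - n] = 2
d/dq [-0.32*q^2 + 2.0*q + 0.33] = 2.0 - 0.64*q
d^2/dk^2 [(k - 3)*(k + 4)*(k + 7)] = 6*k + 16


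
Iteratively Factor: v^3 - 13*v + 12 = (v + 4)*(v^2 - 4*v + 3) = (v - 1)*(v + 4)*(v - 3)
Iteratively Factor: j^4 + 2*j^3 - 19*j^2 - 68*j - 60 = (j + 2)*(j^3 - 19*j - 30) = (j + 2)^2*(j^2 - 2*j - 15) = (j - 5)*(j + 2)^2*(j + 3)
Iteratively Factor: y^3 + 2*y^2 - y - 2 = (y + 1)*(y^2 + y - 2) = (y + 1)*(y + 2)*(y - 1)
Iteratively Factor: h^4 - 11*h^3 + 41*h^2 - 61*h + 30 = (h - 1)*(h^3 - 10*h^2 + 31*h - 30) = (h - 5)*(h - 1)*(h^2 - 5*h + 6) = (h - 5)*(h - 2)*(h - 1)*(h - 3)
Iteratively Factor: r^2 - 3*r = (r - 3)*(r)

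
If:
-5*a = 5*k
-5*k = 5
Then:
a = 1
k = -1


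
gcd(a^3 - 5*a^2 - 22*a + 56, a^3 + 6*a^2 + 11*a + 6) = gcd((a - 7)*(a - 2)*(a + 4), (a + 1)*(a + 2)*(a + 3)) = 1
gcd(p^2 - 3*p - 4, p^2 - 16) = p - 4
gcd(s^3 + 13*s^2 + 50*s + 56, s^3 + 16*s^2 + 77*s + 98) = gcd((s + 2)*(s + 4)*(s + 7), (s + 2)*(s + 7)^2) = s^2 + 9*s + 14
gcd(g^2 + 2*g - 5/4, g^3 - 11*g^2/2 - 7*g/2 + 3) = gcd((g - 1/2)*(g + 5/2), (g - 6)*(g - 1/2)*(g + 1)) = g - 1/2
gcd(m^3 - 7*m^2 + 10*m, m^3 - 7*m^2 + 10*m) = m^3 - 7*m^2 + 10*m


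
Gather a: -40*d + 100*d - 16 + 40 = 60*d + 24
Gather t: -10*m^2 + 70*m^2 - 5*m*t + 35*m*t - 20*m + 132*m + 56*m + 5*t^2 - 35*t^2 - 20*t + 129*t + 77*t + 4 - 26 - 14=60*m^2 + 168*m - 30*t^2 + t*(30*m + 186) - 36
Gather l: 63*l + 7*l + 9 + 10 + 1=70*l + 20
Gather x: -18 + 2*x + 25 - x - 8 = x - 1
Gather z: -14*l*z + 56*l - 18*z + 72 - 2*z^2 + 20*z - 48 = 56*l - 2*z^2 + z*(2 - 14*l) + 24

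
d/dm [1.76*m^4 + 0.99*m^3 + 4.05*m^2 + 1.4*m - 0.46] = 7.04*m^3 + 2.97*m^2 + 8.1*m + 1.4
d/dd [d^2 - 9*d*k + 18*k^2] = 2*d - 9*k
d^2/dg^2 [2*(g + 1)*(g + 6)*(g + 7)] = 12*g + 56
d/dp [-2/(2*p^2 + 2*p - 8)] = (2*p + 1)/(p^2 + p - 4)^2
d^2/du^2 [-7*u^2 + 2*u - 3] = -14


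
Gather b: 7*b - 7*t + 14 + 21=7*b - 7*t + 35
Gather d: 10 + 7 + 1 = 18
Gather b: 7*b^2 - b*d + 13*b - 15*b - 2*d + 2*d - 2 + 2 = 7*b^2 + b*(-d - 2)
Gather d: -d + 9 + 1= 10 - d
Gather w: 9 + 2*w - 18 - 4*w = -2*w - 9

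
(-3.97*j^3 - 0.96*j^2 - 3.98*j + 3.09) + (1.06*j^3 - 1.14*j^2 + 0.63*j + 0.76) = -2.91*j^3 - 2.1*j^2 - 3.35*j + 3.85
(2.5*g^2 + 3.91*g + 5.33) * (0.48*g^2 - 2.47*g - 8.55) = 1.2*g^4 - 4.2982*g^3 - 28.4743*g^2 - 46.5956*g - 45.5715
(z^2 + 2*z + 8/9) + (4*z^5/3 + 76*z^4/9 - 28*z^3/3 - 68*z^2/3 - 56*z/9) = 4*z^5/3 + 76*z^4/9 - 28*z^3/3 - 65*z^2/3 - 38*z/9 + 8/9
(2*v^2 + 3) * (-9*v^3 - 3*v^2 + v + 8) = -18*v^5 - 6*v^4 - 25*v^3 + 7*v^2 + 3*v + 24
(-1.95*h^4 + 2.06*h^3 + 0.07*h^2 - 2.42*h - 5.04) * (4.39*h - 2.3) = -8.5605*h^5 + 13.5284*h^4 - 4.4307*h^3 - 10.7848*h^2 - 16.5596*h + 11.592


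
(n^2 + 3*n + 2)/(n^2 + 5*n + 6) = (n + 1)/(n + 3)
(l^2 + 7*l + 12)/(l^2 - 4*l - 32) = (l + 3)/(l - 8)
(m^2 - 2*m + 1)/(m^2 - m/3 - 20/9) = 9*(-m^2 + 2*m - 1)/(-9*m^2 + 3*m + 20)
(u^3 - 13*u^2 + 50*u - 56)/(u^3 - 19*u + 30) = (u^2 - 11*u + 28)/(u^2 + 2*u - 15)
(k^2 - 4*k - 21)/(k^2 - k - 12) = (k - 7)/(k - 4)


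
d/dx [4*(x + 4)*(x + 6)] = 8*x + 40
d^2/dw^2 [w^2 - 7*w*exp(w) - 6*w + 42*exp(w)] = -7*w*exp(w) + 28*exp(w) + 2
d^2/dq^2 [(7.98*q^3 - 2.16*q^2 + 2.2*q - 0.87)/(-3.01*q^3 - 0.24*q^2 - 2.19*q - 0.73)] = (50.669136*q^6 + 196.026852*q^5 + 210.034188*q^4 - 103.65978*q^3 + 13.902762*q^2 - 31.928886*q + 17.376774)/(27.270901*q^9 + 6.523272*q^8 + 60.044985*q^7 + 29.347779*q^6 + 46.851327*q^5 + 32.451858*q^4 + 17.617674*q^3 + 10.887147*q^2 + 3.501153*q + 0.389017)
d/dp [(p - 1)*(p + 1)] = 2*p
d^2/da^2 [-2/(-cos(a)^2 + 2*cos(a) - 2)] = (-23*cos(a) + 6*cos(2*a) + 3*cos(3*a) - cos(4*a) + 15)/(cos(a)^2 - 2*cos(a) + 2)^3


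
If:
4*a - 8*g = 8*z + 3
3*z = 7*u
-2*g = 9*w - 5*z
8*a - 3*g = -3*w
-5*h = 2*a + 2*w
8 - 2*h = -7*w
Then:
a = 4535/4532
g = 1745/1133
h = 347/6798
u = -687/1133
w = -3835/3399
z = -1603/1133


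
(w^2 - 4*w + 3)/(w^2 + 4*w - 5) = (w - 3)/(w + 5)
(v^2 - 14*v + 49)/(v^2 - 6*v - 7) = (v - 7)/(v + 1)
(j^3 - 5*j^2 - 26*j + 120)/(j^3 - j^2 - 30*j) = (j - 4)/j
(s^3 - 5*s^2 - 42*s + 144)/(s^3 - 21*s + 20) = (s^3 - 5*s^2 - 42*s + 144)/(s^3 - 21*s + 20)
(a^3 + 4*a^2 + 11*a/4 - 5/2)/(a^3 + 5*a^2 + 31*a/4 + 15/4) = (2*a^2 + 3*a - 2)/(2*a^2 + 5*a + 3)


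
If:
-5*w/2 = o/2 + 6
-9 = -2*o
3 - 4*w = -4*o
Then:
No Solution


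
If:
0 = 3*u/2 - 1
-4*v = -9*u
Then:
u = 2/3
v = 3/2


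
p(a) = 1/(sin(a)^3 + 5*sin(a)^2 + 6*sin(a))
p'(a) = (-3*sin(a)^2*cos(a) - 10*sin(a)*cos(a) - 6*cos(a))/(sin(a)^3 + 5*sin(a)^2 + 6*sin(a))^2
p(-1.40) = -0.50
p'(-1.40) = 0.04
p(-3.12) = -7.86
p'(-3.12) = 357.35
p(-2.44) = -0.49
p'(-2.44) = 0.14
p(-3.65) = 0.24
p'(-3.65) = 0.57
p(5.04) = -0.49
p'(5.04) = 0.06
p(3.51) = -0.64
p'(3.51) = 1.07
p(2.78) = 0.36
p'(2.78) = 1.19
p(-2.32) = -0.48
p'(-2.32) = 0.04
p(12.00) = -0.52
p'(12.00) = -0.34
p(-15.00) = -0.48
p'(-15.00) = 0.14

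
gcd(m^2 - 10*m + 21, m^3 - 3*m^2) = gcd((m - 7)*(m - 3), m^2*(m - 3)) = m - 3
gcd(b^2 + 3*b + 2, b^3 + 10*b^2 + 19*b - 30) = 1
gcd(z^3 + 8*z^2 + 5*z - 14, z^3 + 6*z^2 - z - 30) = 1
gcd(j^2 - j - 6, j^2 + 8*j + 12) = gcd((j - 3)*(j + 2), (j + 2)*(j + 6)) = j + 2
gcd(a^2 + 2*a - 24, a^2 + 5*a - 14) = 1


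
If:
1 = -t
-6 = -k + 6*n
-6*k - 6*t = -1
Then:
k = 7/6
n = -29/36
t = -1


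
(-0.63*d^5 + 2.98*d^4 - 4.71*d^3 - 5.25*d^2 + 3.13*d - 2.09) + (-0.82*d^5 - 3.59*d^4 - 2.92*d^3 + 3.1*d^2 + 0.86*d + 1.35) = -1.45*d^5 - 0.61*d^4 - 7.63*d^3 - 2.15*d^2 + 3.99*d - 0.74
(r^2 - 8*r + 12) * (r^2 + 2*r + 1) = r^4 - 6*r^3 - 3*r^2 + 16*r + 12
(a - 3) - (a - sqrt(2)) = -3 + sqrt(2)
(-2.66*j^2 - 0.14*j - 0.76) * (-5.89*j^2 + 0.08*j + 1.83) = 15.6674*j^4 + 0.6118*j^3 - 0.402600000000001*j^2 - 0.317*j - 1.3908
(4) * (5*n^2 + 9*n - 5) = 20*n^2 + 36*n - 20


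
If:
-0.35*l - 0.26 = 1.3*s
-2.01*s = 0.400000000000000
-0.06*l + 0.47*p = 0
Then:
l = -0.00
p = -0.00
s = -0.20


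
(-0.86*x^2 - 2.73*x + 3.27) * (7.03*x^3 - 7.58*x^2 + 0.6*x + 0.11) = -6.0458*x^5 - 12.6731*x^4 + 43.1655*x^3 - 26.5192*x^2 + 1.6617*x + 0.3597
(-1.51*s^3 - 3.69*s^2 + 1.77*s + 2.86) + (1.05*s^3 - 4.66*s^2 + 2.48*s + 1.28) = -0.46*s^3 - 8.35*s^2 + 4.25*s + 4.14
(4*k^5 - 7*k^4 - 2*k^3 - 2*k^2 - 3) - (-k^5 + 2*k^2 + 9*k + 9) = 5*k^5 - 7*k^4 - 2*k^3 - 4*k^2 - 9*k - 12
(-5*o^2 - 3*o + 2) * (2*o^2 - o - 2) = -10*o^4 - o^3 + 17*o^2 + 4*o - 4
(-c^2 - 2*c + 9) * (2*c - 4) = -2*c^3 + 26*c - 36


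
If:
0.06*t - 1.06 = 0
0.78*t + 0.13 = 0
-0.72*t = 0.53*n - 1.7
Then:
No Solution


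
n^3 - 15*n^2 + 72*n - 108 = (n - 6)^2*(n - 3)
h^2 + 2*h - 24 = (h - 4)*(h + 6)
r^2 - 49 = (r - 7)*(r + 7)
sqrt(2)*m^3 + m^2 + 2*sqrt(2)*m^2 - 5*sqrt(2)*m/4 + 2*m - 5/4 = (m - 1/2)*(m + 5/2)*(sqrt(2)*m + 1)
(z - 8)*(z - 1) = z^2 - 9*z + 8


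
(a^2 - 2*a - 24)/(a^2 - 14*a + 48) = (a + 4)/(a - 8)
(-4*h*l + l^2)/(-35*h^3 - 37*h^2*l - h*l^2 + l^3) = l*(4*h - l)/(35*h^3 + 37*h^2*l + h*l^2 - l^3)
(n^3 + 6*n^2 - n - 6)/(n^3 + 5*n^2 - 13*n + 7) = (n^2 + 7*n + 6)/(n^2 + 6*n - 7)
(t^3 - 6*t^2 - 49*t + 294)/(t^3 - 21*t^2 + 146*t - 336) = (t + 7)/(t - 8)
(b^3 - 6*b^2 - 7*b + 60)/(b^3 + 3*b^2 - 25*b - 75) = (b - 4)/(b + 5)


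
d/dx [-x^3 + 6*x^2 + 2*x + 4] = -3*x^2 + 12*x + 2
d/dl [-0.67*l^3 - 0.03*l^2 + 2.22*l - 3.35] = -2.01*l^2 - 0.06*l + 2.22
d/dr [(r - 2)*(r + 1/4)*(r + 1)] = 3*r^2 - 3*r/2 - 9/4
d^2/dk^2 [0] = 0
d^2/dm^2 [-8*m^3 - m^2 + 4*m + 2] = -48*m - 2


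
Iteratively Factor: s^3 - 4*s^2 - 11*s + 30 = (s + 3)*(s^2 - 7*s + 10) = (s - 5)*(s + 3)*(s - 2)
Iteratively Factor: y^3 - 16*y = (y - 4)*(y^2 + 4*y) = y*(y - 4)*(y + 4)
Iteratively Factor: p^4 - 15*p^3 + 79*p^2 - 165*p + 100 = (p - 5)*(p^3 - 10*p^2 + 29*p - 20) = (p - 5)*(p - 1)*(p^2 - 9*p + 20) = (p - 5)^2*(p - 1)*(p - 4)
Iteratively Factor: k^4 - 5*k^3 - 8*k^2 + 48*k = (k - 4)*(k^3 - k^2 - 12*k) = (k - 4)*(k + 3)*(k^2 - 4*k) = (k - 4)^2*(k + 3)*(k)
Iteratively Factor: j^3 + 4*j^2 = (j)*(j^2 + 4*j) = j^2*(j + 4)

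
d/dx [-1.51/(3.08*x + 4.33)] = 4.6508/(3.08*x + 4.33)^2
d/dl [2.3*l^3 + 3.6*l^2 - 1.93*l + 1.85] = 6.9*l^2 + 7.2*l - 1.93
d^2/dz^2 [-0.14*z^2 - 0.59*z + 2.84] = -0.280000000000000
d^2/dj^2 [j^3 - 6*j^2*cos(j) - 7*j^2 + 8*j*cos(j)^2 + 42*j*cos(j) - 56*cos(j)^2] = 6*j^2*cos(j) + 24*j*sin(j) - 42*j*cos(j) - 16*j*cos(2*j) + 6*j - 84*sin(j) - 16*sin(2*j) - 12*cos(j) + 112*cos(2*j) - 14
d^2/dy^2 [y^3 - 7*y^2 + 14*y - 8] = 6*y - 14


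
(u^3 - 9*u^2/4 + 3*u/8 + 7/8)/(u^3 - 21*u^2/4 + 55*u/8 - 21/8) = (8*u^2 - 10*u - 7)/(8*u^2 - 34*u + 21)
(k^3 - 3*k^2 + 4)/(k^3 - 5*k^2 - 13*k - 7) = (k^2 - 4*k + 4)/(k^2 - 6*k - 7)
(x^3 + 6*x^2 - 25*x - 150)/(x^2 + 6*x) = x - 25/x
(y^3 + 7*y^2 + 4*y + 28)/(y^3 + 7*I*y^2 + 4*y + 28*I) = (y + 7)/(y + 7*I)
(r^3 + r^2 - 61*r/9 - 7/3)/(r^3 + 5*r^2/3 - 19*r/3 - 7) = (r + 1/3)/(r + 1)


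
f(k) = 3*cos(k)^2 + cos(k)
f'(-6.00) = -1.89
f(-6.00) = 3.73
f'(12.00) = 3.25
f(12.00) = 2.98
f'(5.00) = 2.59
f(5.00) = 0.53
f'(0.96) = -3.64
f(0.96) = 1.56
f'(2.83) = 1.44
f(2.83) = 1.77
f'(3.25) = -0.54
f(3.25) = 1.97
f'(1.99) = 1.32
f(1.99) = 0.09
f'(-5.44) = -3.73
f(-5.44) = 1.99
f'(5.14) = 3.17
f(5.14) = 0.93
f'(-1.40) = 1.99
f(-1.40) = 0.26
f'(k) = -6*sin(k)*cos(k) - sin(k)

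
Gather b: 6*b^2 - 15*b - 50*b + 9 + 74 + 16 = 6*b^2 - 65*b + 99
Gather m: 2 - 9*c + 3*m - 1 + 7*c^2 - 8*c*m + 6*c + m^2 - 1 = 7*c^2 - 3*c + m^2 + m*(3 - 8*c)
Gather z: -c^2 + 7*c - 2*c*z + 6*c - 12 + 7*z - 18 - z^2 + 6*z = -c^2 + 13*c - z^2 + z*(13 - 2*c) - 30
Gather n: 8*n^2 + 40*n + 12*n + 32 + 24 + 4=8*n^2 + 52*n + 60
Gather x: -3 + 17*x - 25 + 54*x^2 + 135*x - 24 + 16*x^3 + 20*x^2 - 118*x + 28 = 16*x^3 + 74*x^2 + 34*x - 24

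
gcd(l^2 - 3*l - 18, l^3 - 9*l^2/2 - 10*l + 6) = l - 6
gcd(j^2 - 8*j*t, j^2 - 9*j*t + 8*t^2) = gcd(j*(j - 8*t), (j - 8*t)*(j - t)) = -j + 8*t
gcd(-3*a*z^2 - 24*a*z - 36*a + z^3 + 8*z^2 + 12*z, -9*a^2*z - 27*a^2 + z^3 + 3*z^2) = -3*a + z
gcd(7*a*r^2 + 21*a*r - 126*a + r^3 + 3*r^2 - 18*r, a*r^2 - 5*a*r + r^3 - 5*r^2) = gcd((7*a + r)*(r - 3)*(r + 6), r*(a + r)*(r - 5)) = 1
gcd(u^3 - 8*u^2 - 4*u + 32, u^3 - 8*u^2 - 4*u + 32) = u^3 - 8*u^2 - 4*u + 32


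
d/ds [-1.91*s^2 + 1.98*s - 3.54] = 1.98 - 3.82*s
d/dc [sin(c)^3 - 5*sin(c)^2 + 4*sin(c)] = (3*sin(c)^2 - 10*sin(c) + 4)*cos(c)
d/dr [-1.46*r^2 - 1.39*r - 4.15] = -2.92*r - 1.39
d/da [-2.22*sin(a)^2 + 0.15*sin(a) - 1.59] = (0.15 - 4.44*sin(a))*cos(a)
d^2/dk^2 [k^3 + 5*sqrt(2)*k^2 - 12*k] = 6*k + 10*sqrt(2)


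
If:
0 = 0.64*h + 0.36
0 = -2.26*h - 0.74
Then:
No Solution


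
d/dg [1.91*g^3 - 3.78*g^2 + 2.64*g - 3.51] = 5.73*g^2 - 7.56*g + 2.64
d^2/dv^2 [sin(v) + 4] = -sin(v)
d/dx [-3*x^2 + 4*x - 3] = 4 - 6*x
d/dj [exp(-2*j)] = -2*exp(-2*j)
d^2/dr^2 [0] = 0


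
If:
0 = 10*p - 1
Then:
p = 1/10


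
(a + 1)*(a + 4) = a^2 + 5*a + 4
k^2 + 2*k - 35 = (k - 5)*(k + 7)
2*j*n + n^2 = n*(2*j + n)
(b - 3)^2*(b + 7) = b^3 + b^2 - 33*b + 63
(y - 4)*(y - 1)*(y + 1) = y^3 - 4*y^2 - y + 4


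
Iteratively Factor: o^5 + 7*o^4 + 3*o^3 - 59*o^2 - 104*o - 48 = (o + 4)*(o^4 + 3*o^3 - 9*o^2 - 23*o - 12) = (o + 4)^2*(o^3 - o^2 - 5*o - 3) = (o + 1)*(o + 4)^2*(o^2 - 2*o - 3) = (o + 1)^2*(o + 4)^2*(o - 3)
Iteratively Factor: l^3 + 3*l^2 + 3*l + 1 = (l + 1)*(l^2 + 2*l + 1) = (l + 1)^2*(l + 1)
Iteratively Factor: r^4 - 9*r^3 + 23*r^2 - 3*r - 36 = (r - 3)*(r^3 - 6*r^2 + 5*r + 12) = (r - 4)*(r - 3)*(r^2 - 2*r - 3) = (r - 4)*(r - 3)^2*(r + 1)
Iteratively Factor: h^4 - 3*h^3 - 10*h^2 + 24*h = (h - 4)*(h^3 + h^2 - 6*h) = (h - 4)*(h - 2)*(h^2 + 3*h) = (h - 4)*(h - 2)*(h + 3)*(h)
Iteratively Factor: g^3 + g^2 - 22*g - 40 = (g + 4)*(g^2 - 3*g - 10) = (g - 5)*(g + 4)*(g + 2)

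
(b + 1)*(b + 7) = b^2 + 8*b + 7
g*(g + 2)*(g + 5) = g^3 + 7*g^2 + 10*g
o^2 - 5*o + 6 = (o - 3)*(o - 2)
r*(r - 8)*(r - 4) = r^3 - 12*r^2 + 32*r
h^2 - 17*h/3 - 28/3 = (h - 7)*(h + 4/3)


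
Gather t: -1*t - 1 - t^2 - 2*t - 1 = -t^2 - 3*t - 2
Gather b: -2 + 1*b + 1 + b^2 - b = b^2 - 1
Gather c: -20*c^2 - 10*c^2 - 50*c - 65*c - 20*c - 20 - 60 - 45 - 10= -30*c^2 - 135*c - 135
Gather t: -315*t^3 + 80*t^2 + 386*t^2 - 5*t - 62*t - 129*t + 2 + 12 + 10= -315*t^3 + 466*t^2 - 196*t + 24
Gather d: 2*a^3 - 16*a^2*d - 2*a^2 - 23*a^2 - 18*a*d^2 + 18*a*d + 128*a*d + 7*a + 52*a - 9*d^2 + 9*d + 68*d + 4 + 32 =2*a^3 - 25*a^2 + 59*a + d^2*(-18*a - 9) + d*(-16*a^2 + 146*a + 77) + 36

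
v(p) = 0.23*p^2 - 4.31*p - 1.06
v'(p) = 0.46*p - 4.31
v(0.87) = -4.64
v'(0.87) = -3.91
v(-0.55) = 1.38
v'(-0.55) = -4.56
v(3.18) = -12.44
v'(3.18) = -2.85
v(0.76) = -4.20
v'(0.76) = -3.96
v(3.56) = -13.49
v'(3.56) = -2.67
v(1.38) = -6.57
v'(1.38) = -3.68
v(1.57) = -7.26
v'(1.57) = -3.59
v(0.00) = -1.06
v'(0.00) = -4.31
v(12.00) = -19.66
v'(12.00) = 1.21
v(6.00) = -18.64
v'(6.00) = -1.55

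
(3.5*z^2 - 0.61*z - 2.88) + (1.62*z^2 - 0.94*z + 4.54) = 5.12*z^2 - 1.55*z + 1.66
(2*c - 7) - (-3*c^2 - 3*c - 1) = 3*c^2 + 5*c - 6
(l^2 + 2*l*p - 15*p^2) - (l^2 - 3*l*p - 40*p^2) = 5*l*p + 25*p^2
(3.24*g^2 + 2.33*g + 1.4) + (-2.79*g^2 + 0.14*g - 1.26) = 0.45*g^2 + 2.47*g + 0.14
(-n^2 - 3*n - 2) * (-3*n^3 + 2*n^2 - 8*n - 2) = 3*n^5 + 7*n^4 + 8*n^3 + 22*n^2 + 22*n + 4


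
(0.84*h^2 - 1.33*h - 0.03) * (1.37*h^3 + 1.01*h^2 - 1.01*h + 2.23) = 1.1508*h^5 - 0.9737*h^4 - 2.2328*h^3 + 3.1862*h^2 - 2.9356*h - 0.0669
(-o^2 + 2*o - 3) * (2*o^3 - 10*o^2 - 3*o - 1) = -2*o^5 + 14*o^4 - 23*o^3 + 25*o^2 + 7*o + 3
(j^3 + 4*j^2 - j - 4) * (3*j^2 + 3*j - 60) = 3*j^5 + 15*j^4 - 51*j^3 - 255*j^2 + 48*j + 240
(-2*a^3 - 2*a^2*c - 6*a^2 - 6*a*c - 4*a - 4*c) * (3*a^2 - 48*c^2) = -6*a^5 - 6*a^4*c - 18*a^4 + 96*a^3*c^2 - 18*a^3*c - 12*a^3 + 96*a^2*c^3 + 288*a^2*c^2 - 12*a^2*c + 288*a*c^3 + 192*a*c^2 + 192*c^3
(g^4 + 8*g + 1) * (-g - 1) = -g^5 - g^4 - 8*g^2 - 9*g - 1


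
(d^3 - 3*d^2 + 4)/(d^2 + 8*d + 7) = (d^2 - 4*d + 4)/(d + 7)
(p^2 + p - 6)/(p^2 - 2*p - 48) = (-p^2 - p + 6)/(-p^2 + 2*p + 48)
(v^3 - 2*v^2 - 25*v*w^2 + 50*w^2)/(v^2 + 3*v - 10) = (v^2 - 25*w^2)/(v + 5)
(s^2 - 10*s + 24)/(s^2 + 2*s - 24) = (s - 6)/(s + 6)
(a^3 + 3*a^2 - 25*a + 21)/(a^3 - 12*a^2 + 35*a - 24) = (a + 7)/(a - 8)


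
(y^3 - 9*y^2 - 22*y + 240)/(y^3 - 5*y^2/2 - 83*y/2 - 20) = 2*(y - 6)/(2*y + 1)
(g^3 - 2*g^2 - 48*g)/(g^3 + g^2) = (g^2 - 2*g - 48)/(g*(g + 1))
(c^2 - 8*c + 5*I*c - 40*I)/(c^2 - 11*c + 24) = (c + 5*I)/(c - 3)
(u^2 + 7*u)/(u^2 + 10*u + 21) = u/(u + 3)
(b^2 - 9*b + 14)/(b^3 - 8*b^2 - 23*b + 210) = (b - 2)/(b^2 - b - 30)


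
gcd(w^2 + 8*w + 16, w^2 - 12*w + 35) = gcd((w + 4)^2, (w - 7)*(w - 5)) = 1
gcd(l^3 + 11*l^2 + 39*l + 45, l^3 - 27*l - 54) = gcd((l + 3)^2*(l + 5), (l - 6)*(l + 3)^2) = l^2 + 6*l + 9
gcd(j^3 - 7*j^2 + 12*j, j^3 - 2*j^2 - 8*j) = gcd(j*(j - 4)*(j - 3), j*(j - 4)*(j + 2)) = j^2 - 4*j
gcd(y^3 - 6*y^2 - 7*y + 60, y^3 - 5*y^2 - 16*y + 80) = y^2 - 9*y + 20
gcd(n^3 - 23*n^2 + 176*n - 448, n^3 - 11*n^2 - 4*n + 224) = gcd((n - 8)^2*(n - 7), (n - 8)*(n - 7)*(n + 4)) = n^2 - 15*n + 56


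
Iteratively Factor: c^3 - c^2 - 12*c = (c - 4)*(c^2 + 3*c) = c*(c - 4)*(c + 3)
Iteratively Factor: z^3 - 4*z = (z)*(z^2 - 4) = z*(z - 2)*(z + 2)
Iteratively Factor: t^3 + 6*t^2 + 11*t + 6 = (t + 3)*(t^2 + 3*t + 2) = (t + 1)*(t + 3)*(t + 2)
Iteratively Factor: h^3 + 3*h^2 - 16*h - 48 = (h + 4)*(h^2 - h - 12) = (h - 4)*(h + 4)*(h + 3)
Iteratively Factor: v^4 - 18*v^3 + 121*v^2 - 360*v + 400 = (v - 4)*(v^3 - 14*v^2 + 65*v - 100) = (v - 5)*(v - 4)*(v^2 - 9*v + 20) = (v - 5)^2*(v - 4)*(v - 4)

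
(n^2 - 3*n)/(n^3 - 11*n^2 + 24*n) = 1/(n - 8)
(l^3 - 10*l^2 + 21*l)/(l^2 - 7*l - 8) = l*(-l^2 + 10*l - 21)/(-l^2 + 7*l + 8)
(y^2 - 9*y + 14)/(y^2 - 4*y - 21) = (y - 2)/(y + 3)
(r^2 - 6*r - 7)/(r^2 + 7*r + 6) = (r - 7)/(r + 6)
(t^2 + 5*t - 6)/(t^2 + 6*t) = (t - 1)/t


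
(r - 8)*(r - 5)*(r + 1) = r^3 - 12*r^2 + 27*r + 40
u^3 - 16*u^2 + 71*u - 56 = (u - 8)*(u - 7)*(u - 1)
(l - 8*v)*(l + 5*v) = l^2 - 3*l*v - 40*v^2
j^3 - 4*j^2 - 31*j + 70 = (j - 7)*(j - 2)*(j + 5)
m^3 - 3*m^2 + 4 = (m - 2)^2*(m + 1)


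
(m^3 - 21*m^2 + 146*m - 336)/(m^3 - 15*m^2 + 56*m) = (m - 6)/m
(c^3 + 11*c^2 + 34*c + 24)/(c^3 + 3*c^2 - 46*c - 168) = (c + 1)/(c - 7)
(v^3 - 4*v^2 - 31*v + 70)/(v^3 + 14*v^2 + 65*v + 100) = (v^2 - 9*v + 14)/(v^2 + 9*v + 20)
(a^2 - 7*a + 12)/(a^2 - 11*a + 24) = (a - 4)/(a - 8)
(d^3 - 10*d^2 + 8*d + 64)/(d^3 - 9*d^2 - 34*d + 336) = (d^2 - 2*d - 8)/(d^2 - d - 42)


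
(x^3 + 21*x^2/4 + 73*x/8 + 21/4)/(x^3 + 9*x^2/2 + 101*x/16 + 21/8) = 2*(2*x + 3)/(4*x + 3)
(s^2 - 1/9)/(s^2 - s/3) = (s + 1/3)/s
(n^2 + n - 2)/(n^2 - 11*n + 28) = (n^2 + n - 2)/(n^2 - 11*n + 28)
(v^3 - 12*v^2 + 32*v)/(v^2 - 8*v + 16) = v*(v - 8)/(v - 4)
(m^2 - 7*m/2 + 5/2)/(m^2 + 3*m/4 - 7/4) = 2*(2*m - 5)/(4*m + 7)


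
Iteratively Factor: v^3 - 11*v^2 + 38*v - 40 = (v - 5)*(v^2 - 6*v + 8) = (v - 5)*(v - 2)*(v - 4)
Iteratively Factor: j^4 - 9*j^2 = (j)*(j^3 - 9*j) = j^2*(j^2 - 9) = j^2*(j - 3)*(j + 3)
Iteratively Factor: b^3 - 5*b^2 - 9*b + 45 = (b - 3)*(b^2 - 2*b - 15) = (b - 5)*(b - 3)*(b + 3)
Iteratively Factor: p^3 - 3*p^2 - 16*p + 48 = (p + 4)*(p^2 - 7*p + 12) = (p - 3)*(p + 4)*(p - 4)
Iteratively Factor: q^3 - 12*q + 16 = (q - 2)*(q^2 + 2*q - 8) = (q - 2)*(q + 4)*(q - 2)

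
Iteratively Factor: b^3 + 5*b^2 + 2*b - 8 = (b + 4)*(b^2 + b - 2) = (b - 1)*(b + 4)*(b + 2)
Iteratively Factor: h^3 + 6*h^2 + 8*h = (h + 2)*(h^2 + 4*h) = (h + 2)*(h + 4)*(h)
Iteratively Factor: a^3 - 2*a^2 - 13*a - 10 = (a + 2)*(a^2 - 4*a - 5) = (a + 1)*(a + 2)*(a - 5)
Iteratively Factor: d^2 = (d)*(d)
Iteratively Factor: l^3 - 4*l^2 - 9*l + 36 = (l - 4)*(l^2 - 9) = (l - 4)*(l - 3)*(l + 3)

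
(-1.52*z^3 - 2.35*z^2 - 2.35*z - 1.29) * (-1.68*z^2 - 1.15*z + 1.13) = 2.5536*z^5 + 5.696*z^4 + 4.9329*z^3 + 2.2142*z^2 - 1.172*z - 1.4577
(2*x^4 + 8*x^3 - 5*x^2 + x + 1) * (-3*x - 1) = -6*x^5 - 26*x^4 + 7*x^3 + 2*x^2 - 4*x - 1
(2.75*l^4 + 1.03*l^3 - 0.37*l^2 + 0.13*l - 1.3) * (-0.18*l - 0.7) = -0.495*l^5 - 2.1104*l^4 - 0.6544*l^3 + 0.2356*l^2 + 0.143*l + 0.91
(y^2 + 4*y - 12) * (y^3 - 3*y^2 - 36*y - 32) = y^5 + y^4 - 60*y^3 - 140*y^2 + 304*y + 384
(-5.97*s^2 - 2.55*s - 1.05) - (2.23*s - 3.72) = -5.97*s^2 - 4.78*s + 2.67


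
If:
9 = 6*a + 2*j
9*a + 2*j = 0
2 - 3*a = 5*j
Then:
No Solution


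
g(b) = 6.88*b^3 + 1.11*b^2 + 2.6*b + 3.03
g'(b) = 20.64*b^2 + 2.22*b + 2.6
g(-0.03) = 2.95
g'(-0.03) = 2.55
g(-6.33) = -1713.97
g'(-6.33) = 815.57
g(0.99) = 13.37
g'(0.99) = 25.03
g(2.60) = 138.22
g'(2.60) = 147.90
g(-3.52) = -292.43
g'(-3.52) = 250.52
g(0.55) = 5.94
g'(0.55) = 10.06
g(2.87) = 182.28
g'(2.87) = 178.98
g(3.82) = 412.67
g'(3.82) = 312.27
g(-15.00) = -23006.22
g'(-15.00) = 4613.30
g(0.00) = 3.03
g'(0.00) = 2.60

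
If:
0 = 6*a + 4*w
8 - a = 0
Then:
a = 8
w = -12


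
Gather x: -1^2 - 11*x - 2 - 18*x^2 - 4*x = -18*x^2 - 15*x - 3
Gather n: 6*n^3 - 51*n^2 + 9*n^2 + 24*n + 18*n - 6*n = 6*n^3 - 42*n^2 + 36*n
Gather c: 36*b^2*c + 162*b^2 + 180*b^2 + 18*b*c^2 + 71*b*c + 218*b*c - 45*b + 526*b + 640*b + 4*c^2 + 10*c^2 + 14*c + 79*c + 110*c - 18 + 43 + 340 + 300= 342*b^2 + 1121*b + c^2*(18*b + 14) + c*(36*b^2 + 289*b + 203) + 665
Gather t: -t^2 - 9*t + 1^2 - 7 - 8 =-t^2 - 9*t - 14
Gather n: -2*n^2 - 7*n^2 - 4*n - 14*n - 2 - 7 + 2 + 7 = -9*n^2 - 18*n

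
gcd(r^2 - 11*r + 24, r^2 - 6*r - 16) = r - 8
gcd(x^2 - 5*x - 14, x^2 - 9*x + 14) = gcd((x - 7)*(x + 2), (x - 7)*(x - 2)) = x - 7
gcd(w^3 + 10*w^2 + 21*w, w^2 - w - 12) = w + 3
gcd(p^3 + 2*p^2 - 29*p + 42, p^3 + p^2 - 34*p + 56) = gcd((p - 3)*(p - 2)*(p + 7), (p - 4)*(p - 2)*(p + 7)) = p^2 + 5*p - 14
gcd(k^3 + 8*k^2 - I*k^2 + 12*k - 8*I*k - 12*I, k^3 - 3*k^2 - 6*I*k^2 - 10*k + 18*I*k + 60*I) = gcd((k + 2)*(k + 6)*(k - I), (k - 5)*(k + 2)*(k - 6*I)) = k + 2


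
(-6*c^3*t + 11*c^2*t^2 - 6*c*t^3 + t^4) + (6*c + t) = -6*c^3*t + 11*c^2*t^2 - 6*c*t^3 + 6*c + t^4 + t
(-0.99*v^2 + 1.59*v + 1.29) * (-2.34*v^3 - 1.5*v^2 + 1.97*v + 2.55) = 2.3166*v^5 - 2.2356*v^4 - 7.3539*v^3 - 1.3272*v^2 + 6.5958*v + 3.2895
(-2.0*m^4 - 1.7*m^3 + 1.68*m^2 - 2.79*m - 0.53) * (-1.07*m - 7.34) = 2.14*m^5 + 16.499*m^4 + 10.6804*m^3 - 9.3459*m^2 + 21.0457*m + 3.8902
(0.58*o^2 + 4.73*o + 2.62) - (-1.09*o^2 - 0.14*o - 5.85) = 1.67*o^2 + 4.87*o + 8.47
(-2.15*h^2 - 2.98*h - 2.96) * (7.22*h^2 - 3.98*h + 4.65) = -15.523*h^4 - 12.9586*h^3 - 19.5083*h^2 - 2.0762*h - 13.764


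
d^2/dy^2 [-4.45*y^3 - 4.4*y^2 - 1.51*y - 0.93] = -26.7*y - 8.8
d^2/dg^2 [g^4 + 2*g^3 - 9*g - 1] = 12*g*(g + 1)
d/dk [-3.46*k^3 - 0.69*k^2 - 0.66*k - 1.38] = -10.38*k^2 - 1.38*k - 0.66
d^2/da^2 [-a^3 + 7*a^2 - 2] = 14 - 6*a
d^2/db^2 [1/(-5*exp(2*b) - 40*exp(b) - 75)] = 4*((exp(b) + 2)*(exp(2*b) + 8*exp(b) + 15) - 2*(exp(b) + 4)^2*exp(b))*exp(b)/(5*(exp(2*b) + 8*exp(b) + 15)^3)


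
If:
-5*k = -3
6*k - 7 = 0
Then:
No Solution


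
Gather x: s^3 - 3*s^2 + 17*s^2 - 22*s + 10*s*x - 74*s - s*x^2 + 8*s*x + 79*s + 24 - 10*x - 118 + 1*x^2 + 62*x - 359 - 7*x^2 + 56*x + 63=s^3 + 14*s^2 - 17*s + x^2*(-s - 6) + x*(18*s + 108) - 390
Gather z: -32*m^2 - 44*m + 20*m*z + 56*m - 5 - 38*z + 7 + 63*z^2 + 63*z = -32*m^2 + 12*m + 63*z^2 + z*(20*m + 25) + 2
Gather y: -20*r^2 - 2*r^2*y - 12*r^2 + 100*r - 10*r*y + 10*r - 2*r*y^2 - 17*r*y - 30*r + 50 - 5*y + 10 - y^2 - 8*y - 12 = -32*r^2 + 80*r + y^2*(-2*r - 1) + y*(-2*r^2 - 27*r - 13) + 48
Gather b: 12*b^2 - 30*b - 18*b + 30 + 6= 12*b^2 - 48*b + 36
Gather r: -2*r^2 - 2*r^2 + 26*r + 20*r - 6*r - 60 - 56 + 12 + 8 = -4*r^2 + 40*r - 96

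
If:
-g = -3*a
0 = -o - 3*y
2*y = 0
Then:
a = g/3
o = 0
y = 0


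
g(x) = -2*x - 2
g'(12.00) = -2.00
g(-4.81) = 7.62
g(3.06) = -8.12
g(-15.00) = 28.00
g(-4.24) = 6.48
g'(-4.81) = -2.00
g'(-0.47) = -2.00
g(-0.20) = -1.60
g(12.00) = -26.00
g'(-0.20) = -2.00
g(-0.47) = -1.06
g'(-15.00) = -2.00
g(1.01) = -4.02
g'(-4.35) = -2.00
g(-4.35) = 6.70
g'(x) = -2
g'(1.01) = -2.00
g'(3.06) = -2.00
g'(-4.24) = -2.00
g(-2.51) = 3.02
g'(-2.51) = -2.00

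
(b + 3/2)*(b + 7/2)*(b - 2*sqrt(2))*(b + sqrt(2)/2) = b^4 - 3*sqrt(2)*b^3/2 + 5*b^3 - 15*sqrt(2)*b^2/2 + 13*b^2/4 - 63*sqrt(2)*b/8 - 10*b - 21/2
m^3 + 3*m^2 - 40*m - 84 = (m - 6)*(m + 2)*(m + 7)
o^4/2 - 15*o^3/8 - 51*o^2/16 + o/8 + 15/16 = (o/2 + 1/2)*(o - 5)*(o - 1/2)*(o + 3/4)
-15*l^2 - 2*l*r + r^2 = (-5*l + r)*(3*l + r)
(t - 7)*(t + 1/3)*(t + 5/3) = t^3 - 5*t^2 - 121*t/9 - 35/9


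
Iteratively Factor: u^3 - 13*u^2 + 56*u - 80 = (u - 5)*(u^2 - 8*u + 16) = (u - 5)*(u - 4)*(u - 4)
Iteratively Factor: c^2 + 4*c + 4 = (c + 2)*(c + 2)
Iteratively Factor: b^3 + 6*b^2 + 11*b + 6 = (b + 1)*(b^2 + 5*b + 6) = (b + 1)*(b + 2)*(b + 3)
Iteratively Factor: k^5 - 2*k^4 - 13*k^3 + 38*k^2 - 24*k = (k - 1)*(k^4 - k^3 - 14*k^2 + 24*k) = (k - 2)*(k - 1)*(k^3 + k^2 - 12*k) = (k - 3)*(k - 2)*(k - 1)*(k^2 + 4*k) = (k - 3)*(k - 2)*(k - 1)*(k + 4)*(k)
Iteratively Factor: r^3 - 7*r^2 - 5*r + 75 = (r + 3)*(r^2 - 10*r + 25) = (r - 5)*(r + 3)*(r - 5)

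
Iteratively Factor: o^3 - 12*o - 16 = (o + 2)*(o^2 - 2*o - 8) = (o - 4)*(o + 2)*(o + 2)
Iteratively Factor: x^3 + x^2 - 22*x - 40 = (x + 2)*(x^2 - x - 20) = (x - 5)*(x + 2)*(x + 4)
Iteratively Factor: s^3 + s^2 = (s)*(s^2 + s) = s^2*(s + 1)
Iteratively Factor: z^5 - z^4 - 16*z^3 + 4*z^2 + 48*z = (z + 3)*(z^4 - 4*z^3 - 4*z^2 + 16*z) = (z + 2)*(z + 3)*(z^3 - 6*z^2 + 8*z) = (z - 2)*(z + 2)*(z + 3)*(z^2 - 4*z) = (z - 4)*(z - 2)*(z + 2)*(z + 3)*(z)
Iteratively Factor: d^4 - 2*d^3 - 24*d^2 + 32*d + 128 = (d - 4)*(d^3 + 2*d^2 - 16*d - 32) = (d - 4)^2*(d^2 + 6*d + 8) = (d - 4)^2*(d + 4)*(d + 2)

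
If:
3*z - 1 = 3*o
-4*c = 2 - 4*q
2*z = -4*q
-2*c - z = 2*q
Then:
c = 0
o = -4/3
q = 1/2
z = -1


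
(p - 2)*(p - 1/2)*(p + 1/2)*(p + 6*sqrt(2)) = p^4 - 2*p^3 + 6*sqrt(2)*p^3 - 12*sqrt(2)*p^2 - p^2/4 - 3*sqrt(2)*p/2 + p/2 + 3*sqrt(2)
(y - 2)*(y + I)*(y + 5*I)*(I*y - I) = I*y^4 - 6*y^3 - 3*I*y^3 + 18*y^2 - 3*I*y^2 - 12*y + 15*I*y - 10*I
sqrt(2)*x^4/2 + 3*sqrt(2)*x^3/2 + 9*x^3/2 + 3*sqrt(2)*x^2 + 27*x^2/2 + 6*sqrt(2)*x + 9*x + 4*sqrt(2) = (x/2 + 1)*(x + 1)*(x + 4*sqrt(2))*(sqrt(2)*x + 1)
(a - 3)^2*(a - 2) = a^3 - 8*a^2 + 21*a - 18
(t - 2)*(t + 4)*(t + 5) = t^3 + 7*t^2 + 2*t - 40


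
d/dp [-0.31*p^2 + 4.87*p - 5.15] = 4.87 - 0.62*p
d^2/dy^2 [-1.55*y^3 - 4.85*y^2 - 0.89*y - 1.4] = -9.3*y - 9.7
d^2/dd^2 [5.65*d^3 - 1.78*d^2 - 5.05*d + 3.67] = 33.9*d - 3.56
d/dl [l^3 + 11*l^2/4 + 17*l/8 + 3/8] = 3*l^2 + 11*l/2 + 17/8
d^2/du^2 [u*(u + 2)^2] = 6*u + 8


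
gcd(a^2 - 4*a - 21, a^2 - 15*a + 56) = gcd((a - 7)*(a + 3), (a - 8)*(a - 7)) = a - 7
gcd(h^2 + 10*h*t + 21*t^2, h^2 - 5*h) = 1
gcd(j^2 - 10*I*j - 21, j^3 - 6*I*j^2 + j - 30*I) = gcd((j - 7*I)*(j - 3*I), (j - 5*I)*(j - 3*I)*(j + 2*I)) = j - 3*I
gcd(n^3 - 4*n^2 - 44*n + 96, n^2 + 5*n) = 1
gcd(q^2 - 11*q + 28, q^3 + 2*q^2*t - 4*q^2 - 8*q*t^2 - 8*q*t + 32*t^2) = q - 4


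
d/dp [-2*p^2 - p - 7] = -4*p - 1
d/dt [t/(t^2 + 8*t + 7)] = (7 - t^2)/(t^4 + 16*t^3 + 78*t^2 + 112*t + 49)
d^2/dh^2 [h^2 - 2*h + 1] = 2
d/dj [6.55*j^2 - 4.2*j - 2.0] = 13.1*j - 4.2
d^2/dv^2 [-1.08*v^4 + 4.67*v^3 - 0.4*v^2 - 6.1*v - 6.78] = -12.96*v^2 + 28.02*v - 0.8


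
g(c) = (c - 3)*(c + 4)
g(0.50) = -11.25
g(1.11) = -9.66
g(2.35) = -4.13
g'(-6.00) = -11.00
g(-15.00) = 198.00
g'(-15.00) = -29.00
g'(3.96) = 8.92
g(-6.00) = 18.00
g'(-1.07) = -1.14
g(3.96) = 7.64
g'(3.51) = 8.02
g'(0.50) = 2.00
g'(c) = 2*c + 1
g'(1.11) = 3.22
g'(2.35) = 5.70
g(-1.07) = -11.93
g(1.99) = -6.05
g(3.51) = 3.83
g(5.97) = 29.61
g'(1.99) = 4.98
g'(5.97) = 12.94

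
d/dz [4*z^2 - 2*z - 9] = 8*z - 2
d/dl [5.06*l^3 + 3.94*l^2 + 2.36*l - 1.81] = 15.18*l^2 + 7.88*l + 2.36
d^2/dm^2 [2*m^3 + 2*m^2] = 12*m + 4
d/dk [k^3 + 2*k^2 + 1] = k*(3*k + 4)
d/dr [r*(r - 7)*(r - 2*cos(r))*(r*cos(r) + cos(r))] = r*(r - 7)*(r + 1)*(sin(2*r) + cos(r)) - r*(r - 7)*(r - 2*cos(r))*(r*sin(r) - sqrt(2)*cos(r + pi/4)) + r*(r + 1)*(r - 2*cos(r))*cos(r) + (r - 7)*(r + 1)*(r - 2*cos(r))*cos(r)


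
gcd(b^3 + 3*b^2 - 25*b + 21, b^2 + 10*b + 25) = 1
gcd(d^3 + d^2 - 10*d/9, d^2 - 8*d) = d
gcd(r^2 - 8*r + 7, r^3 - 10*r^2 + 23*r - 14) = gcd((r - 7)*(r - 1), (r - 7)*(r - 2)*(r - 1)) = r^2 - 8*r + 7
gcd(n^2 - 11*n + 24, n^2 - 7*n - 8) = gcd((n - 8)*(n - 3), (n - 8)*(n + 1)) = n - 8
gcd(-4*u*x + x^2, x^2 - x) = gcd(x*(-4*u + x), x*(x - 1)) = x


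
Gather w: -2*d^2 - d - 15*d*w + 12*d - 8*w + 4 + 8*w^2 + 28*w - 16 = -2*d^2 + 11*d + 8*w^2 + w*(20 - 15*d) - 12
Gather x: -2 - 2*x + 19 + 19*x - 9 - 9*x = 8*x + 8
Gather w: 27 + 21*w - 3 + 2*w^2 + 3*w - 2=2*w^2 + 24*w + 22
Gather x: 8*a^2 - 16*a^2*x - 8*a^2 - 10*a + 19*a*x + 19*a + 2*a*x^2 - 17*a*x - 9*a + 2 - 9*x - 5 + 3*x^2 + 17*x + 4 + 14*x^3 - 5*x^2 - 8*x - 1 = 14*x^3 + x^2*(2*a - 2) + x*(-16*a^2 + 2*a)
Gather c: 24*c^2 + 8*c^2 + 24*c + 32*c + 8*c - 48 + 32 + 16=32*c^2 + 64*c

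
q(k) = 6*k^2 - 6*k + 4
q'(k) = 12*k - 6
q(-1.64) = 29.98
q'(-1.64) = -25.68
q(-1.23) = 20.46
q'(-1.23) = -20.76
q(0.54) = 2.51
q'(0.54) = 0.48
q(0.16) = 3.19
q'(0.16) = -4.08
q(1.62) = 10.03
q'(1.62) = 13.44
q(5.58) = 157.34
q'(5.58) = 60.96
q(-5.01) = 184.66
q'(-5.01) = -66.12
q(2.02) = 16.36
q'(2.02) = 18.24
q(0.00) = 4.00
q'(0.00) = -6.00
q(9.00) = 436.00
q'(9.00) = 102.00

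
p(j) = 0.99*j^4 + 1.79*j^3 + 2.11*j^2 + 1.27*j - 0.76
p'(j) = 3.96*j^3 + 5.37*j^2 + 4.22*j + 1.27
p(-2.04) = 7.38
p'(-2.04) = -18.61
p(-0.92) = -0.83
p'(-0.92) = -1.15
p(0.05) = -0.69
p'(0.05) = 1.49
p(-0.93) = -0.82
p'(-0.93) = -1.20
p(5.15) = 1002.65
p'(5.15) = 706.33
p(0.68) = 1.85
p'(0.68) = 7.87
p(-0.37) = -1.01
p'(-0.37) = 0.24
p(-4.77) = 359.44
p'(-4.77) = -326.46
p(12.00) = 23940.08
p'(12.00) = 7668.07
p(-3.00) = 46.28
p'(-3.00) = -69.98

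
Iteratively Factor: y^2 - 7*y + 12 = (y - 4)*(y - 3)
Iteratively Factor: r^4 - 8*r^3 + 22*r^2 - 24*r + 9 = (r - 3)*(r^3 - 5*r^2 + 7*r - 3) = (r - 3)^2*(r^2 - 2*r + 1) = (r - 3)^2*(r - 1)*(r - 1)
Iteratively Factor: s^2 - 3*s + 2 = (s - 1)*(s - 2)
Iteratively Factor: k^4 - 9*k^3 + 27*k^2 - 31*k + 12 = (k - 4)*(k^3 - 5*k^2 + 7*k - 3) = (k - 4)*(k - 1)*(k^2 - 4*k + 3) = (k - 4)*(k - 3)*(k - 1)*(k - 1)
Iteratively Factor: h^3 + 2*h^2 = (h)*(h^2 + 2*h) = h*(h + 2)*(h)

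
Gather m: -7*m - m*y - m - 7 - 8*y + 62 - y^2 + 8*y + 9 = m*(-y - 8) - y^2 + 64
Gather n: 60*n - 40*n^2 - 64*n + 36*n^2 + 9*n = -4*n^2 + 5*n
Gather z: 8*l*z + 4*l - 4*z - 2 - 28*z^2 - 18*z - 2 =4*l - 28*z^2 + z*(8*l - 22) - 4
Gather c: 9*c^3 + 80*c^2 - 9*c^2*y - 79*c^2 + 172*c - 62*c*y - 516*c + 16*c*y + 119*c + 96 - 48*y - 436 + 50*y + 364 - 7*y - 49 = 9*c^3 + c^2*(1 - 9*y) + c*(-46*y - 225) - 5*y - 25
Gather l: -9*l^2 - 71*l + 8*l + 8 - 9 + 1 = -9*l^2 - 63*l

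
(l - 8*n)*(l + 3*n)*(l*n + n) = l^3*n - 5*l^2*n^2 + l^2*n - 24*l*n^3 - 5*l*n^2 - 24*n^3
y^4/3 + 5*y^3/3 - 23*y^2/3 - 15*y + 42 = (y/3 + 1)*(y - 3)*(y - 2)*(y + 7)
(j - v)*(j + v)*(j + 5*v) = j^3 + 5*j^2*v - j*v^2 - 5*v^3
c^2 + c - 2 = (c - 1)*(c + 2)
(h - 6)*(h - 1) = h^2 - 7*h + 6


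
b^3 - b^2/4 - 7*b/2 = b*(b - 2)*(b + 7/4)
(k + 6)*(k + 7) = k^2 + 13*k + 42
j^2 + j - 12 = (j - 3)*(j + 4)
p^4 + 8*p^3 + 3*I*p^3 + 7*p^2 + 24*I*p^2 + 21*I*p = p*(p + 1)*(p + 7)*(p + 3*I)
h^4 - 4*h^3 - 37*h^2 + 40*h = h*(h - 8)*(h - 1)*(h + 5)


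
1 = 1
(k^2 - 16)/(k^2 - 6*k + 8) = (k + 4)/(k - 2)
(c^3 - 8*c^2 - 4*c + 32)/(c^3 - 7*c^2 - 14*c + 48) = (c + 2)/(c + 3)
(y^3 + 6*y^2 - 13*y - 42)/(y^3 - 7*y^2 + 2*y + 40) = (y^2 + 4*y - 21)/(y^2 - 9*y + 20)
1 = 1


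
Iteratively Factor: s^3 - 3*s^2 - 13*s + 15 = (s - 1)*(s^2 - 2*s - 15) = (s - 5)*(s - 1)*(s + 3)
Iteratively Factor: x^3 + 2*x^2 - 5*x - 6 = (x - 2)*(x^2 + 4*x + 3) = (x - 2)*(x + 1)*(x + 3)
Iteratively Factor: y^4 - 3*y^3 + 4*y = (y)*(y^3 - 3*y^2 + 4) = y*(y - 2)*(y^2 - y - 2) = y*(y - 2)^2*(y + 1)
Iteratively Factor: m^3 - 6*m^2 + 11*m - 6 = (m - 1)*(m^2 - 5*m + 6) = (m - 2)*(m - 1)*(m - 3)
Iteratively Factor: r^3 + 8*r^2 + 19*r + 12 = (r + 3)*(r^2 + 5*r + 4) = (r + 3)*(r + 4)*(r + 1)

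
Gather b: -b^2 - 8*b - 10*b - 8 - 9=-b^2 - 18*b - 17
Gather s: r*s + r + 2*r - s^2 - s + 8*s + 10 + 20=3*r - s^2 + s*(r + 7) + 30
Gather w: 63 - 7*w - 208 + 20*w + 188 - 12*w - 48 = w - 5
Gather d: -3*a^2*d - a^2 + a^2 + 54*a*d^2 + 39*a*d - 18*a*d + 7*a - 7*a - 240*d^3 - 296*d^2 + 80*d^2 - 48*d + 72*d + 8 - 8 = -240*d^3 + d^2*(54*a - 216) + d*(-3*a^2 + 21*a + 24)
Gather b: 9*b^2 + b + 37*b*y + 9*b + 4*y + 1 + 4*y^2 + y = 9*b^2 + b*(37*y + 10) + 4*y^2 + 5*y + 1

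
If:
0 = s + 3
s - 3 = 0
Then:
No Solution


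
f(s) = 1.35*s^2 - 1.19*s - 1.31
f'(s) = 2.7*s - 1.19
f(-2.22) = 7.99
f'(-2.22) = -7.18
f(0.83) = -1.37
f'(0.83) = 1.05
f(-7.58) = 85.28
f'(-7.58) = -21.66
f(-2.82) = 12.78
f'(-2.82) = -8.80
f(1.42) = -0.28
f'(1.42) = 2.64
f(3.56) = 11.56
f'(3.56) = 8.42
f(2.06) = 1.97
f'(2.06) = 4.37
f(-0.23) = -0.96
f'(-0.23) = -1.81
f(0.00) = -1.31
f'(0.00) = -1.19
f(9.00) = 97.33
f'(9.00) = 23.11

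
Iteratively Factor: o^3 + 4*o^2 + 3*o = (o + 3)*(o^2 + o) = o*(o + 3)*(o + 1)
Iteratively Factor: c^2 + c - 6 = (c - 2)*(c + 3)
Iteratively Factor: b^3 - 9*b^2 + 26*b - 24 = (b - 3)*(b^2 - 6*b + 8) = (b - 3)*(b - 2)*(b - 4)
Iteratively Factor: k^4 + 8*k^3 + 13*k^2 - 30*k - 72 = (k + 4)*(k^3 + 4*k^2 - 3*k - 18) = (k + 3)*(k + 4)*(k^2 + k - 6) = (k - 2)*(k + 3)*(k + 4)*(k + 3)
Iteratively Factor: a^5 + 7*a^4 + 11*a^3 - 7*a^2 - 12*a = (a - 1)*(a^4 + 8*a^3 + 19*a^2 + 12*a) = (a - 1)*(a + 4)*(a^3 + 4*a^2 + 3*a) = (a - 1)*(a + 3)*(a + 4)*(a^2 + a) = a*(a - 1)*(a + 3)*(a + 4)*(a + 1)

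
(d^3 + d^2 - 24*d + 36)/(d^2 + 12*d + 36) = (d^2 - 5*d + 6)/(d + 6)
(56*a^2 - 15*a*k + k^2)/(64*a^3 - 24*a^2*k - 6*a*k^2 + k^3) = (7*a - k)/(8*a^2 - 2*a*k - k^2)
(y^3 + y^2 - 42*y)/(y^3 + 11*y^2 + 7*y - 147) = y*(y - 6)/(y^2 + 4*y - 21)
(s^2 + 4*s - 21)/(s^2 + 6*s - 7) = (s - 3)/(s - 1)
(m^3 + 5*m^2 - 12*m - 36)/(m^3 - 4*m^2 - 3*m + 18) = (m + 6)/(m - 3)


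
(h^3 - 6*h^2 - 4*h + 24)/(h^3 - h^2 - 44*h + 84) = (h + 2)/(h + 7)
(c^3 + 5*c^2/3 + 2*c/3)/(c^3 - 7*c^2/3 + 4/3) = c*(c + 1)/(c^2 - 3*c + 2)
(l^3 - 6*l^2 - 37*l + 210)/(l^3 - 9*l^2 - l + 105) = (l + 6)/(l + 3)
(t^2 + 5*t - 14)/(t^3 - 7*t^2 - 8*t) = (-t^2 - 5*t + 14)/(t*(-t^2 + 7*t + 8))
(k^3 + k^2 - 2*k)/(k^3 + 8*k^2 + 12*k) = (k - 1)/(k + 6)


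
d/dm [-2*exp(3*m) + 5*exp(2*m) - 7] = (10 - 6*exp(m))*exp(2*m)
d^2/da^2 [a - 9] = 0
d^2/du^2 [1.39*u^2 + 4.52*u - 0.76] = 2.78000000000000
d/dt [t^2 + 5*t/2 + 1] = 2*t + 5/2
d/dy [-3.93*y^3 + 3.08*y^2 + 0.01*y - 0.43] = -11.79*y^2 + 6.16*y + 0.01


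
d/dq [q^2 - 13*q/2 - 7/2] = 2*q - 13/2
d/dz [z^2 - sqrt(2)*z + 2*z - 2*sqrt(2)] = 2*z - sqrt(2) + 2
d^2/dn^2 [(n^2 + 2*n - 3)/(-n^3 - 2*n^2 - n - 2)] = 2*(-n^6 - 6*n^5 + 9*n^4 + 58*n^3 + 81*n^2 + 24*n - 9)/(n^9 + 6*n^8 + 15*n^7 + 26*n^6 + 39*n^5 + 42*n^4 + 37*n^3 + 30*n^2 + 12*n + 8)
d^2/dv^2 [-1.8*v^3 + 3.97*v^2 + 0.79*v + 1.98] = 7.94 - 10.8*v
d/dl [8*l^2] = 16*l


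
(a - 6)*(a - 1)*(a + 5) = a^3 - 2*a^2 - 29*a + 30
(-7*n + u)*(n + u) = -7*n^2 - 6*n*u + u^2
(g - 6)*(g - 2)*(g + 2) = g^3 - 6*g^2 - 4*g + 24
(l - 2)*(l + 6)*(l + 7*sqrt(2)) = l^3 + 4*l^2 + 7*sqrt(2)*l^2 - 12*l + 28*sqrt(2)*l - 84*sqrt(2)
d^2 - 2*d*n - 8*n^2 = (d - 4*n)*(d + 2*n)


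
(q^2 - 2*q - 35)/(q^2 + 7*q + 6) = (q^2 - 2*q - 35)/(q^2 + 7*q + 6)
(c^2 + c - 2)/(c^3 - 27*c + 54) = (c^2 + c - 2)/(c^3 - 27*c + 54)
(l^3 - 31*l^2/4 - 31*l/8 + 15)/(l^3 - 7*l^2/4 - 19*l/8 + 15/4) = (l - 8)/(l - 2)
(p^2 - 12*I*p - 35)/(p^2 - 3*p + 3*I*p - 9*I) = (p^2 - 12*I*p - 35)/(p^2 + 3*p*(-1 + I) - 9*I)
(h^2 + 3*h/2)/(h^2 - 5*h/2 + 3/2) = h*(2*h + 3)/(2*h^2 - 5*h + 3)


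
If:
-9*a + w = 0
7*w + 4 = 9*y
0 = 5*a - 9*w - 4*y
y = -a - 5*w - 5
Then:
No Solution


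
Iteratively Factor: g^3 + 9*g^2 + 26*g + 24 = (g + 2)*(g^2 + 7*g + 12) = (g + 2)*(g + 3)*(g + 4)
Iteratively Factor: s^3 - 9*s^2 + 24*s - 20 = (s - 5)*(s^2 - 4*s + 4) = (s - 5)*(s - 2)*(s - 2)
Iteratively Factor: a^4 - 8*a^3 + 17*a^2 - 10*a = (a)*(a^3 - 8*a^2 + 17*a - 10) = a*(a - 2)*(a^2 - 6*a + 5) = a*(a - 5)*(a - 2)*(a - 1)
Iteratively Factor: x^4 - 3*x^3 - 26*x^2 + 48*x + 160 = (x - 5)*(x^3 + 2*x^2 - 16*x - 32) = (x - 5)*(x + 2)*(x^2 - 16) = (x - 5)*(x + 2)*(x + 4)*(x - 4)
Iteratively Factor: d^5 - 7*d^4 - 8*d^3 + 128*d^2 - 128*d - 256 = (d - 4)*(d^4 - 3*d^3 - 20*d^2 + 48*d + 64) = (d - 4)*(d + 1)*(d^3 - 4*d^2 - 16*d + 64) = (d - 4)*(d + 1)*(d + 4)*(d^2 - 8*d + 16) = (d - 4)^2*(d + 1)*(d + 4)*(d - 4)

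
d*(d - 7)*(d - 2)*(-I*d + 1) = -I*d^4 + d^3 + 9*I*d^3 - 9*d^2 - 14*I*d^2 + 14*d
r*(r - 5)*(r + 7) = r^3 + 2*r^2 - 35*r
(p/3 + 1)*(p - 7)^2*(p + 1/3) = p^4/3 - 32*p^3/9 + 10*p^2/9 + 448*p/9 + 49/3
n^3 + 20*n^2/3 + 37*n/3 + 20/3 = (n + 1)*(n + 5/3)*(n + 4)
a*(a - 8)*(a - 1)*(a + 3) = a^4 - 6*a^3 - 19*a^2 + 24*a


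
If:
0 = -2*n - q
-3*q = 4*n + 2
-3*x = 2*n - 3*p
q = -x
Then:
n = 1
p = 8/3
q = -2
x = 2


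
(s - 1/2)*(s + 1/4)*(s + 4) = s^3 + 15*s^2/4 - 9*s/8 - 1/2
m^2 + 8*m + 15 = (m + 3)*(m + 5)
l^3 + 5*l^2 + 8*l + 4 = (l + 1)*(l + 2)^2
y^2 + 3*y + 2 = (y + 1)*(y + 2)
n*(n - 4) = n^2 - 4*n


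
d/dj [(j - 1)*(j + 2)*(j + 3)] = 3*j^2 + 8*j + 1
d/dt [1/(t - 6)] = -1/(t - 6)^2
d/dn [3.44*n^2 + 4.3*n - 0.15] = 6.88*n + 4.3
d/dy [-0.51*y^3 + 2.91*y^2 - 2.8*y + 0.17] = -1.53*y^2 + 5.82*y - 2.8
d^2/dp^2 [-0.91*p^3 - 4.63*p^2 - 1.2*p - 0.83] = -5.46*p - 9.26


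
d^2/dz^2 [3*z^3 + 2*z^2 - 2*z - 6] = 18*z + 4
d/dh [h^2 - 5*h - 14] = 2*h - 5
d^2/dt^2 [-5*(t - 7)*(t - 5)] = -10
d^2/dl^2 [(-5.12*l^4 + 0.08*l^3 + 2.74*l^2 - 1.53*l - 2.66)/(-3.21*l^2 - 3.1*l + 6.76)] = (105.513984*l^6 + 305.69472*l^5 - 371.392512*l^4 - 1635.66303*l^3 + 2625.431436*l^2 + 336.08544*l - 19.730416)/(33.076161*l^6 + 95.82813*l^5 - 116.422848*l^4 - 373.82156*l^3 + 245.177088*l^2 + 424.98768*l - 308.915776)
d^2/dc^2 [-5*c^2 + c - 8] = -10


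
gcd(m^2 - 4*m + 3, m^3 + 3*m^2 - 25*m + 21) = m^2 - 4*m + 3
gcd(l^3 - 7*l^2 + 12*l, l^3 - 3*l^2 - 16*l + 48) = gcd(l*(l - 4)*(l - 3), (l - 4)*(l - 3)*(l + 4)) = l^2 - 7*l + 12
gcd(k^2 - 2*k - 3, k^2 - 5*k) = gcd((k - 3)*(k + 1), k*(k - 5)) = 1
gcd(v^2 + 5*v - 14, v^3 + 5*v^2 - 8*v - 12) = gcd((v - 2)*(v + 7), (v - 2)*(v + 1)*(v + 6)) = v - 2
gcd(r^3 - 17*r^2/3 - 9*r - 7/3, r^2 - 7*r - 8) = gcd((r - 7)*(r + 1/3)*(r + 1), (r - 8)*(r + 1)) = r + 1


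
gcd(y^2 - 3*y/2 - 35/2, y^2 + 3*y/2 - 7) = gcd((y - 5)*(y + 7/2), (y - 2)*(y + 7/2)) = y + 7/2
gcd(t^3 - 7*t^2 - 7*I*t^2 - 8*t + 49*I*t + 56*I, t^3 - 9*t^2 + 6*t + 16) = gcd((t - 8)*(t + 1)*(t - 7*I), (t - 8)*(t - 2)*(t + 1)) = t^2 - 7*t - 8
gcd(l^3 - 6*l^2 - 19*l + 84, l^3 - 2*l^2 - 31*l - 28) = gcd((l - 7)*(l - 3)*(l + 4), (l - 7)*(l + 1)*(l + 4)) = l^2 - 3*l - 28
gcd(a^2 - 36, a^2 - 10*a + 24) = a - 6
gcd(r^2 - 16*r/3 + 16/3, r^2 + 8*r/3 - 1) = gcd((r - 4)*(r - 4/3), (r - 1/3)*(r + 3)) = 1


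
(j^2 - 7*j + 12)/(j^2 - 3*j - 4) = (j - 3)/(j + 1)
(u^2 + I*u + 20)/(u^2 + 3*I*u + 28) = (u + 5*I)/(u + 7*I)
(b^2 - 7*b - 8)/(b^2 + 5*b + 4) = (b - 8)/(b + 4)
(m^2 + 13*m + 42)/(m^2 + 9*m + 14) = (m + 6)/(m + 2)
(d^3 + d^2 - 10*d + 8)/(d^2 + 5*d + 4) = (d^2 - 3*d + 2)/(d + 1)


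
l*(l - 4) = l^2 - 4*l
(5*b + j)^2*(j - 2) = 25*b^2*j - 50*b^2 + 10*b*j^2 - 20*b*j + j^3 - 2*j^2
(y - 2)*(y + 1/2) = y^2 - 3*y/2 - 1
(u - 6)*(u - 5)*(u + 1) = u^3 - 10*u^2 + 19*u + 30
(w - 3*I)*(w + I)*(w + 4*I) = w^3 + 2*I*w^2 + 11*w + 12*I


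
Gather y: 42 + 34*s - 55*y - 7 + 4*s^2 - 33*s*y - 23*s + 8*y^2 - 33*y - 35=4*s^2 + 11*s + 8*y^2 + y*(-33*s - 88)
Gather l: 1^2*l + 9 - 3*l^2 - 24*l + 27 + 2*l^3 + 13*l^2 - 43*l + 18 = 2*l^3 + 10*l^2 - 66*l + 54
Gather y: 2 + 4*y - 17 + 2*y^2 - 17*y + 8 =2*y^2 - 13*y - 7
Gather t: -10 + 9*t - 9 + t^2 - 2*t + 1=t^2 + 7*t - 18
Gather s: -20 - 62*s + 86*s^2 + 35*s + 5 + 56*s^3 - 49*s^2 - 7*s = 56*s^3 + 37*s^2 - 34*s - 15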